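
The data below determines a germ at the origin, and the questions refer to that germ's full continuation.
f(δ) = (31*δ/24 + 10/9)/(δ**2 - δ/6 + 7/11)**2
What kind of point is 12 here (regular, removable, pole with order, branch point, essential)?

Denominator factors: δ**2 - δ/6 + 7/11 = 1569/11 at δ = 12 — none vanishes.
So the germ continues analytically to 12.

The point is a regular point.


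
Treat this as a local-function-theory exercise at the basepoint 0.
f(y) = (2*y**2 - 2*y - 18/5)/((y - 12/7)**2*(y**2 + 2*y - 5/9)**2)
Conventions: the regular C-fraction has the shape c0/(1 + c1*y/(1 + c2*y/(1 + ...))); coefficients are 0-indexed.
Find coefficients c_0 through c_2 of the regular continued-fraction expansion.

The regular C-fraction coefficients are [-3969/1000, -803/90, 765049/289080].

Taylor coefficients (expand at 0): a_0 = -3969/1000, a_1 = -354123/10000, a_2 = -88895163/400000.
c0 = a_0 = -3969/1000. Peel one level at a time: if S = 1 + c*y/S' with S'(0) = 1, then c is the y-coefficient of S and S' = c*y/(S - 1).
S_1 = c0/f = 1 + (-803/90)*y + (765049/32400)*y^2 + ...; c1 = -803/90.
S_2 = c1*y/(S_1 - 1) = 1 + (765049/289080)*y + ...; c2 = 765049/289080.


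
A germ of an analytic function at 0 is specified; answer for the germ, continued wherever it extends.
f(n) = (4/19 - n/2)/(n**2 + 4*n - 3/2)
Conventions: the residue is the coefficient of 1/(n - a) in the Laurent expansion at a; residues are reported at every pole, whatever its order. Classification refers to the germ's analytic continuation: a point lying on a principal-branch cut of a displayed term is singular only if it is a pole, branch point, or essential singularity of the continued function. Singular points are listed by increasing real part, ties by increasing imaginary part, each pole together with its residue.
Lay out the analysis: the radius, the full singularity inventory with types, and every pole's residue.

Denominator factor (n**2 + 4*n - 3/2): discriminant 22, real irrational roots -2 + (1/2)*sqrt(22) and -2 - (1/2)*sqrt(22); poles of order 1, moduli -2 + (1/2)*sqrt(22) and 2 + (1/2)*sqrt(22).
The radius of convergence is the smallest modulus among the singular points: -2 + (1/2)*sqrt(22).
The factor n**2 + 4*n - 3/2 splits as (n - a)(n - a') with a = -2 - (1/2)*sqrt(22), a' = -2 + (1/2)*sqrt(22). At the order-1 pole a set g(n) = (n - a)*f(n) = [4/19 - n/2] / (n - a').
Simple pole: residue = g(a) at a = -2 - (1/2)*sqrt(22), which is -1/4 - (23/418)*sqrt(22).
The factor n**2 + 4*n - 3/2 splits as (n - a)(n - a') with a = -2 + (1/2)*sqrt(22), a' = -2 - (1/2)*sqrt(22). At the order-1 pole a set g(n) = (n - a)*f(n) = [4/19 - n/2] / (n - a').
Simple pole: residue = g(a) at a = -2 + (1/2)*sqrt(22), which is -1/4 + (23/418)*sqrt(22).
List the singular points by increasing real part (a conjugate pair: the negative imaginary part first).

Radius of convergence at 0: -2 + (1/2)*sqrt(22).
At -2 - (1/2)*sqrt(22): a pole of order 1; residue -1/4 - (23/418)*sqrt(22).
At -2 + (1/2)*sqrt(22): a pole of order 1; residue -1/4 + (23/418)*sqrt(22).


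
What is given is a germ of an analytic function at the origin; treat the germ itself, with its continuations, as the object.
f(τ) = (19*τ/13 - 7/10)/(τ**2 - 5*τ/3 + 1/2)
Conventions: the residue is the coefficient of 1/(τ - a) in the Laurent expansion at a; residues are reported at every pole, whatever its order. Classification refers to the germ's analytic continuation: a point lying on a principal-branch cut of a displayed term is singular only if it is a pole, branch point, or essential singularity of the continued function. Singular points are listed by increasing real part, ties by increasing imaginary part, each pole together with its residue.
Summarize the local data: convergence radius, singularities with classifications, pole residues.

Denominator factor (τ**2 - 5*τ/3 + 1/2): discriminant 7/9, real irrational roots 5/6 + (1/6)*sqrt(7) and 5/6 - (1/6)*sqrt(7); poles of order 1, moduli 5/6 + (1/6)*sqrt(7) and 5/6 - (1/6)*sqrt(7).
The radius of convergence is the smallest modulus among the singular points: 5/6 - (1/6)*sqrt(7).
The factor τ**2 - 5*τ/3 + 1/2 splits as (τ - a)(τ - a') with a = 5/6 - (1/6)*sqrt(7), a' = 5/6 + (1/6)*sqrt(7). At the order-1 pole a set g(τ) = (τ - a)*f(τ) = [19*τ/13 - 7/10] / (τ - a').
Simple pole: residue = g(a) at a = 5/6 - (1/6)*sqrt(7), which is 19/26 - (101/455)*sqrt(7).
The factor τ**2 - 5*τ/3 + 1/2 splits as (τ - a)(τ - a') with a = 5/6 + (1/6)*sqrt(7), a' = 5/6 - (1/6)*sqrt(7). At the order-1 pole a set g(τ) = (τ - a)*f(τ) = [19*τ/13 - 7/10] / (τ - a').
Simple pole: residue = g(a) at a = 5/6 + (1/6)*sqrt(7), which is 19/26 + (101/455)*sqrt(7).
List the singular points by increasing real part (a conjugate pair: the negative imaginary part first).

Radius of convergence at 0: 5/6 - (1/6)*sqrt(7).
At 5/6 - (1/6)*sqrt(7): a pole of order 1; residue 19/26 - (101/455)*sqrt(7).
At 5/6 + (1/6)*sqrt(7): a pole of order 1; residue 19/26 + (101/455)*sqrt(7).


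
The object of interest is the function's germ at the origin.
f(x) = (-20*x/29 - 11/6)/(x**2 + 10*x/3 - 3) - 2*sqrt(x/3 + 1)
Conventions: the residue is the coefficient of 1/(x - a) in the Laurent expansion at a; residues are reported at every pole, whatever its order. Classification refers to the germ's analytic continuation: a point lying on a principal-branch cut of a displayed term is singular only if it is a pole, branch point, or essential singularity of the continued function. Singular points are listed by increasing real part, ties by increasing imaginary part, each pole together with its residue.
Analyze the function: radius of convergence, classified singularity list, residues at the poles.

Radius of convergence at 0: -5/3 + (2/3)*sqrt(13).
At -5/3 - (2/3)*sqrt(13): a pole of order 1; residue -10/29 + (119/3016)*sqrt(13).
At -3: an algebraic (square-root) branch point.
At -5/3 + (2/3)*sqrt(13): a pole of order 1; residue -10/29 - (119/3016)*sqrt(13).

Denominator factor (x**2 + 10*x/3 - 3): discriminant 208/9, real irrational roots -5/3 + (2/3)*sqrt(13) and -5/3 - (2/3)*sqrt(13); poles of order 1, moduli -5/3 + (2/3)*sqrt(13) and 5/3 + (2/3)*sqrt(13).
Branch term (-2)*sqrt(1 - x/(-3)): its argument vanishes at x = -3, a square-root branch point, modulus 3.
The radius of convergence is the smallest modulus among the singular points: -5/3 + (2/3)*sqrt(13).
The branch term is analytic at -5/3 - (2/3)*sqrt(13) and contributes nothing to the residue; only the rational part matters.
The factor x**2 + 10*x/3 - 3 splits as (x - a)(x - a') with a = -5/3 - (2/3)*sqrt(13), a' = -5/3 + (2/3)*sqrt(13). At the order-1 pole a set g(x) = (x - a)*(rational part) = [-20*x/29 - 11/6] / (x - a').
Simple pole: residue = g(a) at a = -5/3 - (2/3)*sqrt(13), which is -10/29 + (119/3016)*sqrt(13).
The branch term is analytic at -5/3 + (2/3)*sqrt(13) and contributes nothing to the residue; only the rational part matters.
The factor x**2 + 10*x/3 - 3 splits as (x - a)(x - a') with a = -5/3 + (2/3)*sqrt(13), a' = -5/3 - (2/3)*sqrt(13). At the order-1 pole a set g(x) = (x - a)*(rational part) = [-20*x/29 - 11/6] / (x - a').
Simple pole: residue = g(a) at a = -5/3 + (2/3)*sqrt(13), which is -10/29 - (119/3016)*sqrt(13).
List the singular points by increasing real part (a conjugate pair: the negative imaginary part first).


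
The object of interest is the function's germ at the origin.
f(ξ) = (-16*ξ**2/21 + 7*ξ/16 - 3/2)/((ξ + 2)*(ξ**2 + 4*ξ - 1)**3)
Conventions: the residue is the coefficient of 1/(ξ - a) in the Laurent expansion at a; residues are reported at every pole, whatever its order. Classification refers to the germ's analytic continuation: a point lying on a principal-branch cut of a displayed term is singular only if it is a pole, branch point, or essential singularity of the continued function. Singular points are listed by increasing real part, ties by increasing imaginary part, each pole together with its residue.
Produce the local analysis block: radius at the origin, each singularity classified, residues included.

Denominator factor (ξ**2 + 4*ξ - 1)^3: discriminant 20, real irrational roots -2 + sqrt(5) and -2 - sqrt(5); poles of order 3, moduli -2 + sqrt(5) and 2 + sqrt(5).
Denominator factor (ξ + 2): pole of order 1 at -2, modulus 2.
The radius of convergence is the smallest modulus among the singular points: -2 + sqrt(5).
The factor ξ**2 + 4*ξ - 1 splits as (ξ - a)(ξ - a') with a = -2 - sqrt(5), a' = -2 + sqrt(5). At the order-3 pole a set g(ξ) = (ξ - a)^3*f(ξ) = [(-16*ξ**2/21 + 7*ξ/16 - 3/2)/(ξ + 2)] / (ξ - a')^3.
Order-3 pole: residue = g''(a)/2; g''(-2 - sqrt(5)) = -911/21000 - (1171/112000)*sqrt(5), so the residue is -911/42000 - (1171/224000)*sqrt(5).
At the order-1 pole -2 set g(ξ) = (ξ - (-2))*f(ξ) = (-16*ξ**2/21 + 7*ξ/16 - 3/2)/(ξ**2 + 4*ξ - 1)**3.
Simple pole: residue = g(a) at a = -2, which is 911/21000.
The factor ξ**2 + 4*ξ - 1 splits as (ξ - a)(ξ - a') with a = -2 + sqrt(5), a' = -2 - sqrt(5). At the order-3 pole a set g(ξ) = (ξ - a)^3*f(ξ) = [(-16*ξ**2/21 + 7*ξ/16 - 3/2)/(ξ + 2)] / (ξ - a')^3.
Order-3 pole: residue = g''(a)/2; g''(-2 + sqrt(5)) = -911/21000 + (1171/112000)*sqrt(5), so the residue is -911/42000 + (1171/224000)*sqrt(5).
List the singular points by increasing real part (a conjugate pair: the negative imaginary part first).

Radius of convergence at 0: -2 + sqrt(5).
At -2 - sqrt(5): a pole of order 3; residue -911/42000 - (1171/224000)*sqrt(5).
At -2: a pole of order 1; residue 911/21000.
At -2 + sqrt(5): a pole of order 3; residue -911/42000 + (1171/224000)*sqrt(5).


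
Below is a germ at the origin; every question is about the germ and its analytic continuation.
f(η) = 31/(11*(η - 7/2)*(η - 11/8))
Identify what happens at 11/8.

The point is a pole of order 1.

The denominator factor η - 11/8 vanishes at 11/8 and appears to the power 1; the numerator there equals 31/11, nonzero, and no other factor vanishes.
Hence a pole whose order is the multiplicity, 1.


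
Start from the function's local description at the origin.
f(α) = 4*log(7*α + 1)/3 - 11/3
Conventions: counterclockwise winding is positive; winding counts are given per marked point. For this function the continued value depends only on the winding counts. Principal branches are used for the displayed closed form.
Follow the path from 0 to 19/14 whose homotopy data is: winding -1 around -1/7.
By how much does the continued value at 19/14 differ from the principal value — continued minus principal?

Continued minus principal equals -(8/3)*pi*i.

The rational part is single-valued and drops out of the difference; each branch term changes only by its own monodromy.
(4/3)*log(1 - α/(-1/7)): each positive loop around -1/7 adds 2*pi*i to the log, so winding -1 contributes (4/3)*(-1)*2*pi*i = -(8/3)*pi*i.
Summing the contributions at α = 19/14 gives -(8/3)*pi*i.


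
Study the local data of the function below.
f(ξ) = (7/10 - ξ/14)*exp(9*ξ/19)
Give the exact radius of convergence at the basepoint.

The radius of convergence is infinite.

The factor exp(9*ξ/19) is entire and contributes no finite singular point.
The polynomial part has no poles.
No finite singular points: the Taylor series at 0 converges everywhere.


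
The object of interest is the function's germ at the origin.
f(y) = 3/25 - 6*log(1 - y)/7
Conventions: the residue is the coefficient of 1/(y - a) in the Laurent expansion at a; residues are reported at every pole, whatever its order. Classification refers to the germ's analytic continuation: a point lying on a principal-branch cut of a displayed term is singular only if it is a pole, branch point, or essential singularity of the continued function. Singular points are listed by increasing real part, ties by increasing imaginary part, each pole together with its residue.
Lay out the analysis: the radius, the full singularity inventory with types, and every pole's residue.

Radius of convergence at 0: 1.
At 1: a logarithmic branch point.

Branch term (-6/7)*log(1 - y/(1)): its argument vanishes at y = 1, a logarithmic branch point, modulus 1.
The radius of convergence is the smallest modulus among the singular points: 1.


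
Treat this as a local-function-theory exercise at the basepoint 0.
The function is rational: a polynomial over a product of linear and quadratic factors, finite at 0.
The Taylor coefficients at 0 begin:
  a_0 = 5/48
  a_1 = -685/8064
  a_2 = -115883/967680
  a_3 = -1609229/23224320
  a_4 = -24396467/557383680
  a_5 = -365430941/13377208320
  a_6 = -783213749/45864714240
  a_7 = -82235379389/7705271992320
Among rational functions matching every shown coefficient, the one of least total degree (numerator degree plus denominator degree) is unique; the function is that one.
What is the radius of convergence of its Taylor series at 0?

No rational of total degree below 4 reproduces all 8 coefficients; solving the [2/2] Pade equations on them gives f(w) = (38*w**2/25 + 19*w/7 - 2)/((w - 8/5)*(w + 12)), whose expansion matches every shown term.
Denominator factor (w + 12): pole of order 1 at -12, modulus 12.
Denominator factor (w - 8/5): pole of order 1 at 8/5, modulus 8/5.
The radius of convergence is the smallest modulus among the singular points: 8/5.

The radius of convergence is 8/5.


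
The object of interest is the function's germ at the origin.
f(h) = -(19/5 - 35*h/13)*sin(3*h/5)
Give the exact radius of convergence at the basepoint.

The radius of convergence is infinite.

The factor -sin(3*h/5) is entire and contributes no finite singular point.
The polynomial part has no poles.
No finite singular points: the Taylor series at 0 converges everywhere.


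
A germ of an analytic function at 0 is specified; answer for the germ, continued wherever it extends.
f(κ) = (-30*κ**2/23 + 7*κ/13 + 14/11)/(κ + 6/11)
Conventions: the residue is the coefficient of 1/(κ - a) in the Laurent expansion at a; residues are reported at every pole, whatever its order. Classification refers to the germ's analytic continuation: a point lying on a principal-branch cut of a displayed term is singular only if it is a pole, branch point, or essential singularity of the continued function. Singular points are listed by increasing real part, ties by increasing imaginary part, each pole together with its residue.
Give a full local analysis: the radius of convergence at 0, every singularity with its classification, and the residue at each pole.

Denominator factor (κ + 6/11): pole of order 1 at -6/11, modulus 6/11.
The radius of convergence is the smallest modulus among the singular points: 6/11.
At the order-1 pole -6/11 set g(κ) = (κ - (-6/11))*f(κ) = -30*κ**2/23 + 7*κ/13 + 14/11.
Simple pole: residue = g(a) at a = -6/11, which is 21380/36179.

Radius of convergence at 0: 6/11.
At -6/11: a pole of order 1; residue 21380/36179.


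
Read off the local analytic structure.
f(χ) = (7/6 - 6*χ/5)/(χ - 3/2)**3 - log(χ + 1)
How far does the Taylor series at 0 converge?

The radius of convergence is 1.

Denominator factor (χ - 3/2)^3: pole of order 3 at 3/2, modulus 3/2.
Branch term (-1)*log(1 - χ/(-1)): its argument vanishes at χ = -1, a logarithmic branch point, modulus 1.
The radius of convergence is the smallest modulus among the singular points: 1.


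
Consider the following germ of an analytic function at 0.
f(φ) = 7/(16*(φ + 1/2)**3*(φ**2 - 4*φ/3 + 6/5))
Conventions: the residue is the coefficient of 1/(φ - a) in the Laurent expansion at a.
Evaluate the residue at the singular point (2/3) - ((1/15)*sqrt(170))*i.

The residue is (-314475/4096766) - ((599025/278580088)*sqrt(170))*i.

The factor φ**2 - 4*φ/3 + 6/5 splits as (φ - a)(φ - a') with a = (2/3) - ((1/15)*sqrt(170))*i, a' = (2/3) + ((1/15)*sqrt(170))*i. At the order-1 pole a set g(φ) = (φ - a)*f(φ) = [7/(16*(φ + 1/2)**3)] / (φ - a').
Simple pole: residue = g(a) at a = (2/3) - ((1/15)*sqrt(170))*i, which is (-314475/4096766) - ((599025/278580088)*sqrt(170))*i.


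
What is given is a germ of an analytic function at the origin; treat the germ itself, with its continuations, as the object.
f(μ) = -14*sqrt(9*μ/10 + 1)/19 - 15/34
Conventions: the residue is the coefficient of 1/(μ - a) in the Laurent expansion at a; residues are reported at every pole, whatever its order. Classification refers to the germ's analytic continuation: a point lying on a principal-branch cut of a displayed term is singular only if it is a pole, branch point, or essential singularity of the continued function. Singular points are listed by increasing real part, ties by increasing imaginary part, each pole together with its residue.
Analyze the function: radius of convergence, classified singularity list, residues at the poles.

Radius of convergence at 0: 10/9.
At -10/9: an algebraic (square-root) branch point.

Branch term (-14/19)*sqrt(1 - μ/(-10/9)): its argument vanishes at μ = -10/9, a square-root branch point, modulus 10/9.
The radius of convergence is the smallest modulus among the singular points: 10/9.


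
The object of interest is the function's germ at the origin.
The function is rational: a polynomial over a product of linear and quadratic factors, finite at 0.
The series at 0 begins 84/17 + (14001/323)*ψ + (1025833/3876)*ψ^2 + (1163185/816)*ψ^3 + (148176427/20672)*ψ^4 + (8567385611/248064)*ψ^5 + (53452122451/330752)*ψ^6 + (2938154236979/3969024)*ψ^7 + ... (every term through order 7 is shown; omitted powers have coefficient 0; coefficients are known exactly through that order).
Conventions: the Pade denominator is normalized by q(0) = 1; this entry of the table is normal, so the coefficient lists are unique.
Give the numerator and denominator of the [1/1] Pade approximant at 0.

Taylor coefficients needed (read off): a_0 = 84/17, a_1 = 14001/323, a_2 = 1025833/3876.
Write the denominator as Q(ψ) = 1 + q1*ψ. Requiring Q*f - P = O(ψ^3) with deg P <= 1 kills the coefficients of ψ^2..ψ^2 in Q*f:
  ψ^2: a_2 + q1*a_1 = 0, i.e. 1025833/3876 + (14001/323)*q1 = 0.
Solving this linear system: q1 = -1025833/168012.
The numerator is Q*f truncated at degree 1: P0 = a_0 = 84/17; P1 = a_1 + q1*a_0 = 59592212/4522323.

The Pade approximant has numerator coefficients [84/17, 59592212/4522323]; denominator coefficients [1, -1025833/168012].


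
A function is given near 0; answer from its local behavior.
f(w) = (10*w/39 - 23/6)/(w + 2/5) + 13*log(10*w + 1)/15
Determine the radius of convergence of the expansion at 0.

The radius of convergence is 1/10.

Denominator factor (w + 2/5): pole of order 1 at -2/5, modulus 2/5.
Branch term (13/15)*log(1 - w/(-1/10)): its argument vanishes at w = -1/10, a logarithmic branch point, modulus 1/10.
The radius of convergence is the smallest modulus among the singular points: 1/10.


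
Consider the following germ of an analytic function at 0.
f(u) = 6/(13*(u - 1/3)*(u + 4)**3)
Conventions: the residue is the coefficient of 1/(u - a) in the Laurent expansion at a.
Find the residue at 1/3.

At the order-1 pole 1/3 set g(u) = (u - (1/3))*f(u) = 6/(13*(u + 4)**3).
Simple pole: residue = g(a) at a = 1/3, which is 162/28561.

The residue is 162/28561.


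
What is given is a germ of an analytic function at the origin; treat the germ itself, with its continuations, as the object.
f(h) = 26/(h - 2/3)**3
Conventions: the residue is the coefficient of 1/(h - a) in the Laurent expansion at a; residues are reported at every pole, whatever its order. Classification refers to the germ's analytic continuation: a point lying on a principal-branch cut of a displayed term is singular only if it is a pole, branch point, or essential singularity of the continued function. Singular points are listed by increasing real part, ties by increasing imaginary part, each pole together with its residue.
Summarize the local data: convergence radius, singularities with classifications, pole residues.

Denominator factor (h - 2/3)^3: pole of order 3 at 2/3, modulus 2/3.
The radius of convergence is the smallest modulus among the singular points: 2/3.
At the order-3 pole 2/3 set g(h) = (h - (2/3))^3*f(h) = 26.
Order-3 pole: residue = g''(a)/2; g''(2/3) = 0, so the residue is 0.

Radius of convergence at 0: 2/3.
At 2/3: a pole of order 3; residue 0.


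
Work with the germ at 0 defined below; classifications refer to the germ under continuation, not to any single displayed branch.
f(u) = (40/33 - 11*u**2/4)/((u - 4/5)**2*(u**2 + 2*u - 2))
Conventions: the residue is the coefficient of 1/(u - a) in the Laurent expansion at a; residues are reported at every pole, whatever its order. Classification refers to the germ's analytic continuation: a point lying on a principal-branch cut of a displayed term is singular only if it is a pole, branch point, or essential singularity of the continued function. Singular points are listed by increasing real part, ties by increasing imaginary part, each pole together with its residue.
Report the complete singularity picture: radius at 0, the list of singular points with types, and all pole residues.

Radius of convergence at 0: -1 + sqrt(3).
At -1 - sqrt(3): a pole of order 1; residue -175/22 + (11525/2376)*sqrt(3).
At -1 + sqrt(3): a pole of order 1; residue -175/22 - (11525/2376)*sqrt(3).
At 4/5: a pole of order 2; residue 175/11.

Denominator factor (u - 4/5)^2: pole of order 2 at 4/5, modulus 4/5.
Denominator factor (u**2 + 2*u - 2): discriminant 12, real irrational roots -1 + sqrt(3) and -1 - sqrt(3); poles of order 1, moduli -1 + sqrt(3) and 1 + sqrt(3).
The radius of convergence is the smallest modulus among the singular points: -1 + sqrt(3).
The factor u**2 + 2*u - 2 splits as (u - a)(u - a') with a = -1 - sqrt(3), a' = -1 + sqrt(3). At the order-1 pole a set g(u) = (u - a)*f(u) = [(40/33 - 11*u**2/4)/(u - 4/5)**2] / (u - a').
Simple pole: residue = g(a) at a = -1 - sqrt(3), which is -175/22 + (11525/2376)*sqrt(3).
The factor u**2 + 2*u - 2 splits as (u - a)(u - a') with a = -1 + sqrt(3), a' = -1 - sqrt(3). At the order-1 pole a set g(u) = (u - a)*f(u) = [(40/33 - 11*u**2/4)/(u - 4/5)**2] / (u - a').
Simple pole: residue = g(a) at a = -1 + sqrt(3), which is -175/22 - (11525/2376)*sqrt(3).
At the order-2 pole 4/5 set g(u) = (u - (4/5))^2*f(u) = (40/33 - 11*u**2/4)/(u**2 + 2*u - 2).
Order-2 pole: residue = g'(a); g'(4/5) = 175/11, so the residue is 175/11.
List the singular points by increasing real part (a conjugate pair: the negative imaginary part first).


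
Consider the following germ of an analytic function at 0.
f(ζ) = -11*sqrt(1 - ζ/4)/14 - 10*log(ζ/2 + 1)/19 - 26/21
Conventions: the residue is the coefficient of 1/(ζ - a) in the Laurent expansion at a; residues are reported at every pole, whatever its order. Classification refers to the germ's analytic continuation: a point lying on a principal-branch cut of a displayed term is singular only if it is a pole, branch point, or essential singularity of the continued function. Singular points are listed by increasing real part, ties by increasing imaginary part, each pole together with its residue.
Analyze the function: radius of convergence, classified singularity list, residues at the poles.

Radius of convergence at 0: 2.
At -2: a logarithmic branch point.
At 4: an algebraic (square-root) branch point.

Branch term (-11/14)*sqrt(1 - ζ/(4)): its argument vanishes at ζ = 4, a square-root branch point, modulus 4.
Branch term (-10/19)*log(1 - ζ/(-2)): its argument vanishes at ζ = -2, a logarithmic branch point, modulus 2.
The radius of convergence is the smallest modulus among the singular points: 2.
List the singular points by increasing real part (a conjugate pair: the negative imaginary part first).


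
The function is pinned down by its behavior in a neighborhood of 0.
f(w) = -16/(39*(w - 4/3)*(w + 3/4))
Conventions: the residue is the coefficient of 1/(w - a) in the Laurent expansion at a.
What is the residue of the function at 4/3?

The residue is -64/325.

At the order-1 pole 4/3 set g(w) = (w - (4/3))*f(w) = -16/(39*(w + 3/4)).
Simple pole: residue = g(a) at a = 4/3, which is -64/325.


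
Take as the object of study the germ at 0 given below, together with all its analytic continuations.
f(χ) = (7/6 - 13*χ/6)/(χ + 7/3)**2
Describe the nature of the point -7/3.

The point is a pole of order 2.

The denominator factor χ + 7/3 vanishes at -7/3 and appears to the power 2; the numerator there equals 56/9, nonzero, and no other factor vanishes.
Hence a pole whose order is the multiplicity, 2.


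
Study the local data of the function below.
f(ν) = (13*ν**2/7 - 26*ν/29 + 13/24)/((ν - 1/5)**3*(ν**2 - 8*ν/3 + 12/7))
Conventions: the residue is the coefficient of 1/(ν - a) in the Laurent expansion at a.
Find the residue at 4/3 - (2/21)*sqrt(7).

The factor ν**2 - 8*ν/3 + 12/7 splits as (ν - a)(ν - a') with a = 4/3 - (2/21)*sqrt(7), a' = 4/3 + (2/21)*sqrt(7). At the order-1 pole a set g(ν) = (ν - a)*f(ν) = [(13*ν**2/7 - 26*ν/29 + 13/24)/(ν - 1/5)**3] / (ν - a').
Simple pole: residue = g(a) at a = 4/3 - (2/21)*sqrt(7), which is -136076890625/122205870544 - (364034123375/244411741088)*sqrt(7).

The residue is -136076890625/122205870544 - (364034123375/244411741088)*sqrt(7).


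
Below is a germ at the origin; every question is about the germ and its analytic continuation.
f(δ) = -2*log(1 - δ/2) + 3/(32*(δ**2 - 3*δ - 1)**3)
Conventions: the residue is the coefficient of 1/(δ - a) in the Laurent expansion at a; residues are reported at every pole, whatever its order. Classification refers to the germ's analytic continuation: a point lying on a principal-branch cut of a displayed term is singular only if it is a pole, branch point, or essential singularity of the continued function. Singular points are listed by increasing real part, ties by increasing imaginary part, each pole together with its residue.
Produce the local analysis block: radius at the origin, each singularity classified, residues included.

Denominator factor (δ**2 - 3*δ - 1)^3: discriminant 13, real irrational roots 3/2 + (1/2)*sqrt(13) and 3/2 - (1/2)*sqrt(13); poles of order 3, moduli 3/2 + (1/2)*sqrt(13) and -3/2 + (1/2)*sqrt(13).
Branch term (-2)*log(1 - δ/(2)): its argument vanishes at δ = 2, a logarithmic branch point, modulus 2.
The radius of convergence is the smallest modulus among the singular points: -3/2 + (1/2)*sqrt(13).
The branch term is analytic at 3/2 - (1/2)*sqrt(13) and contributes nothing to the residue; only the rational part matters.
The factor δ**2 - 3*δ - 1 splits as (δ - a)(δ - a') with a = 3/2 - (1/2)*sqrt(13), a' = 3/2 + (1/2)*sqrt(13). At the order-3 pole a set g(δ) = (δ - a)^3*(rational part) = [3/32] / (δ - a')^3.
Order-3 pole: residue = g''(a)/2; g''(3/2 - (1/2)*sqrt(13)) = -(9/17576)*sqrt(13), so the residue is -(9/35152)*sqrt(13).
The branch term is analytic at 3/2 + (1/2)*sqrt(13) and contributes nothing to the residue; only the rational part matters.
The factor δ**2 - 3*δ - 1 splits as (δ - a)(δ - a') with a = 3/2 + (1/2)*sqrt(13), a' = 3/2 - (1/2)*sqrt(13). At the order-3 pole a set g(δ) = (δ - a)^3*(rational part) = [3/32] / (δ - a')^3.
Order-3 pole: residue = g''(a)/2; g''(3/2 + (1/2)*sqrt(13)) = (9/17576)*sqrt(13), so the residue is (9/35152)*sqrt(13).
List the singular points by increasing real part (a conjugate pair: the negative imaginary part first).

Radius of convergence at 0: -3/2 + (1/2)*sqrt(13).
At 3/2 - (1/2)*sqrt(13): a pole of order 3; residue -(9/35152)*sqrt(13).
At 2: a logarithmic branch point.
At 3/2 + (1/2)*sqrt(13): a pole of order 3; residue (9/35152)*sqrt(13).


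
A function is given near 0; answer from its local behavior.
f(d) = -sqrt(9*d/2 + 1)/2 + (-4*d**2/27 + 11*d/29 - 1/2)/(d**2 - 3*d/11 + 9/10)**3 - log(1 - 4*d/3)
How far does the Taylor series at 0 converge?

Denominator factor (d**2 - 3*d/11 + 9/10)^3: discriminant -2133/605, complex-conjugate roots (3/22) + ((3/110)*sqrt(1185))*i and (3/22) - ((3/110)*sqrt(1185))*i; poles of order 3, moduli (3/10)*sqrt(10) and (3/10)*sqrt(10).
Branch term (-1)*log(1 - d/(3/4)): its argument vanishes at d = 3/4, a logarithmic branch point, modulus 3/4.
Branch term (-1/2)*sqrt(1 - d/(-2/9)): its argument vanishes at d = -2/9, a square-root branch point, modulus 2/9.
The radius of convergence is the smallest modulus among the singular points: 2/9.

The radius of convergence is 2/9.


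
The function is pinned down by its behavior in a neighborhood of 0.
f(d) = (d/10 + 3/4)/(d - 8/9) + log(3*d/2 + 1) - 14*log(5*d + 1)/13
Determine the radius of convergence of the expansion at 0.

Denominator factor (d - 8/9): pole of order 1 at 8/9, modulus 8/9.
Branch term (1)*log(1 - d/(-2/3)): its argument vanishes at d = -2/3, a logarithmic branch point, modulus 2/3.
Branch term (-14/13)*log(1 - d/(-1/5)): its argument vanishes at d = -1/5, a logarithmic branch point, modulus 1/5.
The radius of convergence is the smallest modulus among the singular points: 1/5.

The radius of convergence is 1/5.


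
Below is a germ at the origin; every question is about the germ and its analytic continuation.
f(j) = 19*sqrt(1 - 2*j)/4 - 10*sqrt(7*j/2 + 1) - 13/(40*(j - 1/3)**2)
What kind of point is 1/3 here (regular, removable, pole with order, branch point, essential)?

The denominator factor j - 1/3 vanishes at 1/3 and appears to the power 2; the numerator there equals -13/40, nonzero, and no other factor vanishes.
The branch terms are analytic at this point.
Hence a pole whose order is the multiplicity, 2.

The point is a pole of order 2.


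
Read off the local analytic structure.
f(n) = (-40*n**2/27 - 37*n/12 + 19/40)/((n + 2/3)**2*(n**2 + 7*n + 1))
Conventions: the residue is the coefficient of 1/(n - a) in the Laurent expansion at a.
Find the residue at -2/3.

The residue is -68413/100920.

At the order-2 pole -2/3 set g(n) = (n - (-2/3))^2*f(n) = (-40*n**2/27 - 37*n/12 + 19/40)/(n**2 + 7*n + 1).
Order-2 pole: residue = g'(a); g'(-2/3) = -68413/100920, so the residue is -68413/100920.


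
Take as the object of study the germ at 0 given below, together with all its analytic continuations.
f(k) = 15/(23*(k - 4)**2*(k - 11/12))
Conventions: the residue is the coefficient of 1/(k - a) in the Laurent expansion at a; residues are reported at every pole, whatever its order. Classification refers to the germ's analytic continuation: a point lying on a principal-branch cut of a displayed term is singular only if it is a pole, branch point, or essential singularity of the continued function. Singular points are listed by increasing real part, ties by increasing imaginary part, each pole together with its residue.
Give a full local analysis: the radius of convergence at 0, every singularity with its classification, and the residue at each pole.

Denominator factor (k - 4)^2: pole of order 2 at 4, modulus 4.
Denominator factor (k - 11/12): pole of order 1 at 11/12, modulus 11/12.
The radius of convergence is the smallest modulus among the singular points: 11/12.
At the order-1 pole 11/12 set g(k) = (k - (11/12))*f(k) = 15/(23*(k - 4)**2).
Simple pole: residue = g(a) at a = 11/12, which is 2160/31487.
At the order-2 pole 4 set g(k) = (k - (4))^2*f(k) = 15/(23*(k - 11/12)).
Order-2 pole: residue = g'(a); g'(4) = -2160/31487, so the residue is -2160/31487.
List the singular points by increasing real part (a conjugate pair: the negative imaginary part first).

Radius of convergence at 0: 11/12.
At 11/12: a pole of order 1; residue 2160/31487.
At 4: a pole of order 2; residue -2160/31487.


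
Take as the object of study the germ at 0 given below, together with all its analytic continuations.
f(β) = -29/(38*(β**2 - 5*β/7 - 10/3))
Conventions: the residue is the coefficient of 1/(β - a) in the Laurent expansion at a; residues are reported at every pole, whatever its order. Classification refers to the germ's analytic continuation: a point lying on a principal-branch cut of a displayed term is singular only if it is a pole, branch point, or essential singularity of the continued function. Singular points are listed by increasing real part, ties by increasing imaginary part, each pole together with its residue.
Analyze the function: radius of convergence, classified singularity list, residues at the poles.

Denominator factor (β**2 - 5*β/7 - 10/3): discriminant 2035/147, real irrational roots 5/14 + (1/42)*sqrt(6105) and 5/14 - (1/42)*sqrt(6105); poles of order 1, moduli 5/14 + (1/42)*sqrt(6105) and -5/14 + (1/42)*sqrt(6105).
The radius of convergence is the smallest modulus among the singular points: -5/14 + (1/42)*sqrt(6105).
The factor β**2 - 5*β/7 - 10/3 splits as (β - a)(β - a') with a = 5/14 - (1/42)*sqrt(6105), a' = 5/14 + (1/42)*sqrt(6105). At the order-1 pole a set g(β) = (β - a)*f(β) = [-29/38] / (β - a').
Simple pole: residue = g(a) at a = 5/14 - (1/42)*sqrt(6105), which is (203/77330)*sqrt(6105).
The factor β**2 - 5*β/7 - 10/3 splits as (β - a)(β - a') with a = 5/14 + (1/42)*sqrt(6105), a' = 5/14 - (1/42)*sqrt(6105). At the order-1 pole a set g(β) = (β - a)*f(β) = [-29/38] / (β - a').
Simple pole: residue = g(a) at a = 5/14 + (1/42)*sqrt(6105), which is -(203/77330)*sqrt(6105).
List the singular points by increasing real part (a conjugate pair: the negative imaginary part first).

Radius of convergence at 0: -5/14 + (1/42)*sqrt(6105).
At 5/14 - (1/42)*sqrt(6105): a pole of order 1; residue (203/77330)*sqrt(6105).
At 5/14 + (1/42)*sqrt(6105): a pole of order 1; residue -(203/77330)*sqrt(6105).


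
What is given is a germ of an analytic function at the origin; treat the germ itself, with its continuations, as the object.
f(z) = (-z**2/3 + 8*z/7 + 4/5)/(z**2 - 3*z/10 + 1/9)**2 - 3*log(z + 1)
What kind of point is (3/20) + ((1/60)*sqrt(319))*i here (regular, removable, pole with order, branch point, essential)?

The denominator factor z**2 - 3*z/10 + 1/9 vanishes at (3/20) + ((1/60)*sqrt(319))*i and appears to the power 2; the numerator there equals (37553/37800) + ((73/4200)*sqrt(319))*i, nonzero, and no other factor vanishes.
The branch terms are analytic at this point.
Hence a pole whose order is the multiplicity, 2.

The point is a pole of order 2.


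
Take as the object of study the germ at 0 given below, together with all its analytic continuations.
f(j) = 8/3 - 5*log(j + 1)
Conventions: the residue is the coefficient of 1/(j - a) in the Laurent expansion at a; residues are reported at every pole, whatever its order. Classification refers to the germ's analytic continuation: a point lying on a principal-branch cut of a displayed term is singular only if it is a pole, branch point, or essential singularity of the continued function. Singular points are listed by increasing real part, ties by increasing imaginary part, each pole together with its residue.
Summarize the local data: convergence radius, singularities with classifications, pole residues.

Radius of convergence at 0: 1.
At -1: a logarithmic branch point.

Branch term (-5)*log(1 - j/(-1)): its argument vanishes at j = -1, a logarithmic branch point, modulus 1.
The radius of convergence is the smallest modulus among the singular points: 1.


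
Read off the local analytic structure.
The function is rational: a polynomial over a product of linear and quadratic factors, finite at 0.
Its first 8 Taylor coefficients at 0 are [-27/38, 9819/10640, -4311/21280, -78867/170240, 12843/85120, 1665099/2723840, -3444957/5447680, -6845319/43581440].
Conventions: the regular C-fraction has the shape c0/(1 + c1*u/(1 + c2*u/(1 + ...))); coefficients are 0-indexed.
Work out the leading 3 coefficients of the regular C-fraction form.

The regular C-fraction coefficients are [-27/38, 1091/840, -989101/916440].

Taylor coefficients (read off): a_0 = -27/38, a_1 = 9819/10640, a_2 = -4311/21280.
c0 = a_0 = -27/38. Peel one level at a time: if S = 1 + c*u/S' with S'(0) = 1, then c is the u-coefficient of S and S' = c*u/(S - 1).
S_1 = c0/f = 1 + (1091/840)*u + (989101/705600)*u^2 + ...; c1 = 1091/840.
S_2 = c1*u/(S_1 - 1) = 1 + (-989101/916440)*u + ...; c2 = -989101/916440.


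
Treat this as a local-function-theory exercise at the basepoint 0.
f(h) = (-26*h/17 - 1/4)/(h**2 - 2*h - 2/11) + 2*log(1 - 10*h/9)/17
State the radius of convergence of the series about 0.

Denominator factor (h**2 - 2*h - 2/11): discriminant 52/11, real irrational roots 1 + (1/11)*sqrt(143) and 1 - (1/11)*sqrt(143); poles of order 1, moduli 1 + (1/11)*sqrt(143) and -1 + (1/11)*sqrt(143).
Branch term (2/17)*log(1 - h/(9/10)): its argument vanishes at h = 9/10, a logarithmic branch point, modulus 9/10.
The radius of convergence is the smallest modulus among the singular points: -1 + (1/11)*sqrt(143).

The radius of convergence is -1 + (1/11)*sqrt(143).


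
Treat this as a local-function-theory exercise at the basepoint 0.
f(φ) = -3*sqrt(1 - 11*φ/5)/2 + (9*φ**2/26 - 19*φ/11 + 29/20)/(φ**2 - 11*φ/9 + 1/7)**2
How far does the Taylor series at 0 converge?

Denominator factor (φ**2 - 11*φ/9 + 1/7)^2: discriminant 523/567, real irrational roots 11/18 + (1/126)*sqrt(3661) and 11/18 - (1/126)*sqrt(3661); poles of order 2, moduli 11/18 + (1/126)*sqrt(3661) and 11/18 - (1/126)*sqrt(3661).
Branch term (-3/2)*sqrt(1 - φ/(5/11)): its argument vanishes at φ = 5/11, a square-root branch point, modulus 5/11.
The radius of convergence is the smallest modulus among the singular points: 11/18 - (1/126)*sqrt(3661).

The radius of convergence is 11/18 - (1/126)*sqrt(3661).


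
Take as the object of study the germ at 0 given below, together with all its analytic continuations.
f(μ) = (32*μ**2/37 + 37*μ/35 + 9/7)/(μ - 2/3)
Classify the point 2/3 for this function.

The point is a pole of order 1.

The denominator factor μ - 2/3 vanishes at 2/3 and appears to the power 1; the numerator there equals 27679/11655, nonzero, and no other factor vanishes.
Hence a pole whose order is the multiplicity, 1.


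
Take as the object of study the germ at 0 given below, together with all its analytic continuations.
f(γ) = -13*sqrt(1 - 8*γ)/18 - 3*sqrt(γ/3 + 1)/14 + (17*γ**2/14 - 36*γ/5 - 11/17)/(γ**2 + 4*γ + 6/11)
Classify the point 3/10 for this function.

Denominator factors: γ**2 + 4*γ + 6/11 = 2019/1100 at γ = 3/10 — none vanishes.
Branch term sqrt(1 - γ/(-3)): argument at 3/10 is 11/10, nonzero, so 3/10 is not its branch point (a point on a principal cut is still regular for the continued germ).
Branch term sqrt(1 - γ/(1/8)): argument at 3/10 is -7/5, nonzero, so 3/10 is not its branch point (a point on a principal cut is still regular for the continued germ).
So the germ continues analytically to 3/10.

The point is a regular point.


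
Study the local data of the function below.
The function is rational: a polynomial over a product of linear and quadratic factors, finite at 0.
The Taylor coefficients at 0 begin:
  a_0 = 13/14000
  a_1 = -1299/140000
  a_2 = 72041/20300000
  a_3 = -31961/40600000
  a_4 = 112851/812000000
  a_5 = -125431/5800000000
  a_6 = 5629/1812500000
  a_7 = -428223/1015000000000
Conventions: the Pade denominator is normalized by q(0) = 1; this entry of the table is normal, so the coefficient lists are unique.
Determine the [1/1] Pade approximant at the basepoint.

Taylor coefficients needed (read off): a_0 = 13/14000, a_1 = -1299/140000, a_2 = 72041/20300000.
Write the denominator as Q(α) = 1 + q1*α. Requiring Q*f - P = O(α^3) with deg P <= 1 kills the coefficients of α^2..α^2 in Q*f:
  α^2: a_2 + q1*a_1 = 0, i.e. 72041/20300000 + (-1299/140000)*q1 = 0.
Solving this linear system: q1 = 72041/188355.
The numerator is Q*f truncated at degree 1: P0 = a_0 = 13/14000; P1 = a_1 + q1*a_0 = -47061563/5273940000.

The Pade approximant has numerator coefficients [13/14000, -47061563/5273940000]; denominator coefficients [1, 72041/188355].


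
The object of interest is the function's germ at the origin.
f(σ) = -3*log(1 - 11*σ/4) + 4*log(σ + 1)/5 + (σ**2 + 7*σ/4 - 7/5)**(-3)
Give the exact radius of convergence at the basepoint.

The radius of convergence is 4/11.

Denominator factor (σ**2 + 7*σ/4 - 7/5)^3: discriminant 693/80, real irrational roots -7/8 + (3/40)*sqrt(385) and -7/8 - (3/40)*sqrt(385); poles of order 3, moduli -7/8 + (3/40)*sqrt(385) and 7/8 + (3/40)*sqrt(385).
Branch term (4/5)*log(1 - σ/(-1)): its argument vanishes at σ = -1, a logarithmic branch point, modulus 1.
Branch term (-3)*log(1 - σ/(4/11)): its argument vanishes at σ = 4/11, a logarithmic branch point, modulus 4/11.
The radius of convergence is the smallest modulus among the singular points: 4/11.
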